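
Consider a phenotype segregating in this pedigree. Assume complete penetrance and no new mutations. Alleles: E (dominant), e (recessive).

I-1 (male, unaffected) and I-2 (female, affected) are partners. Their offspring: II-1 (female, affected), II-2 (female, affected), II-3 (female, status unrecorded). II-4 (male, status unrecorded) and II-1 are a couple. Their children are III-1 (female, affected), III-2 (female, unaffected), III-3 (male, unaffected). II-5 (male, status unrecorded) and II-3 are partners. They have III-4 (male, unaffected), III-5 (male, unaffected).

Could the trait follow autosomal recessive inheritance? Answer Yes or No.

Yes

A consistent assignment under autosomal recessive exists: I-1 Ee, I-2 ee, II-1 ee, II-2 ee, II-3 Ee, II-4 Ee, II-5 EE, III-1 ee, III-2 Ee, III-3 Ee, III-4 EE, III-5 EE.
In this assignment every recorded phenotype matches its genotype and every non-founder's genotype is obtainable from its parents' genotypes, so the pedigree is consistent.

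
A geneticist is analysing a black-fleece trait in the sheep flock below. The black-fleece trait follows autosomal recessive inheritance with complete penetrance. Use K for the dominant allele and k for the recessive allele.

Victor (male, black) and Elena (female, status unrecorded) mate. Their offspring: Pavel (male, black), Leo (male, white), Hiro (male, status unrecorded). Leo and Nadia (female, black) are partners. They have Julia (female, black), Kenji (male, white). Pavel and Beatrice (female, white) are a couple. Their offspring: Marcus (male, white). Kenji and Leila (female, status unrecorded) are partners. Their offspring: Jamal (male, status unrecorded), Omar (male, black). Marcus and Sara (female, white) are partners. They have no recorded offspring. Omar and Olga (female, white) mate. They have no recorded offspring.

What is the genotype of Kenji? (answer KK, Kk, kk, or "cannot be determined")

From phenotype alone, Kenji is KK or Kk.
Kenji is white so carries K and received k from Nadia (kk), so Kenji is Kk.

Kk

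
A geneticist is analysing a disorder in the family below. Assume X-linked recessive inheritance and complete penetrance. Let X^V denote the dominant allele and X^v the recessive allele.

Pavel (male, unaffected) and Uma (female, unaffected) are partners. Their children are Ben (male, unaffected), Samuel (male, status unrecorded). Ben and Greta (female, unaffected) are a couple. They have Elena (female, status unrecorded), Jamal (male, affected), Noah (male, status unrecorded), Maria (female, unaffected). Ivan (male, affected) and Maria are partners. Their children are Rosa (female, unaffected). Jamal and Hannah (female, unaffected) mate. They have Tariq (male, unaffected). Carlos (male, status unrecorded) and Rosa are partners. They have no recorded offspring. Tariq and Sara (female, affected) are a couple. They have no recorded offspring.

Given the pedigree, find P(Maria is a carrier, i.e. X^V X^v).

1/3

Ben is unaffected, so Ben is X^V Y.
Greta is unaffected so carries V and passed v to Jamal (X^v Y), so Greta is X^V X^v.
Their cross gives offspring ratios 1/2 X^V X^V : 1/2 X^V X^v. Conditioning on Maria being unaffected, P(X^V X^v) = 1/2 / 1 = 1/2 before taking Maria's own offspring into account.
Ivan is affected, so Ivan is X^v Y.
Now use Maria's offspring. Probability of each recorded status — unaffected daughter Rosa: 1/2 if Maria is X^V X^v, 1 if X^V X^V.
Bayes: P(X^V X^v) = 1/2·1/2 / (1/2·1/2 + 1/2·1) = 1/3.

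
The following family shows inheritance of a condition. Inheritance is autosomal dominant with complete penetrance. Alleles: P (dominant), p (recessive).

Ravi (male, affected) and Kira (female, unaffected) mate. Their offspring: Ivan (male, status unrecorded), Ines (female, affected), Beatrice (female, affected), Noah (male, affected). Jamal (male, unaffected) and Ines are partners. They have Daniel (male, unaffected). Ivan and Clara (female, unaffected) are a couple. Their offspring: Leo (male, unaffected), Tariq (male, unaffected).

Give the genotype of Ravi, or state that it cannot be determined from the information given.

cannot be determined

Ravi's phenotype allows PP or Pp, and no parent or child forces a single allele at both positions; consistent genotype assignments exist with Ravi as PP or Pp.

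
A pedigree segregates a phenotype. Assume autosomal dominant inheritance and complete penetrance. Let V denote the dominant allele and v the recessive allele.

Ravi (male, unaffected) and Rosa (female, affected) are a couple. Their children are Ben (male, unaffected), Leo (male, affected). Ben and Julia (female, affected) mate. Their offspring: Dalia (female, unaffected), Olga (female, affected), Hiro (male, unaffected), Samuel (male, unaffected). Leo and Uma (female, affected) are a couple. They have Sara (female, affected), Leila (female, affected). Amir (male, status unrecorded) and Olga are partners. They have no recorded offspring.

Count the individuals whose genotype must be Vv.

4

Obligate heterozygotes: Rosa is affected so carries V and passed v to Ben (vv), so Rosa is Vv; Leo is affected so carries V and received v from Ravi (vv), so Leo is Vv; Julia is affected so carries V and passed v to Dalia (vv), so Julia is Vv; Olga is affected so carries V and received v from Ben (vv), so Olga is Vv.
Every other individual is either homozygous by phenotype or has at least one consistent homozygous assignment, so the count is 4.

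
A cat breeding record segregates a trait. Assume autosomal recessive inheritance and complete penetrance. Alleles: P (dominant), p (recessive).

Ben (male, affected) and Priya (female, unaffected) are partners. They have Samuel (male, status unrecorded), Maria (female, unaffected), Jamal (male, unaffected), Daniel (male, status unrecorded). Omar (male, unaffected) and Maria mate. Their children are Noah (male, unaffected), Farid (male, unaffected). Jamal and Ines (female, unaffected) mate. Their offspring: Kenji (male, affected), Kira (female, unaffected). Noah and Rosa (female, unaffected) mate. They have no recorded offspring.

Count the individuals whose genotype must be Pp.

3

Obligate heterozygotes: Maria is unaffected so carries P and received p from Ben (pp), so Maria is Pp; Jamal is unaffected so carries P and received p from Ben (pp), so Jamal is Pp; Ines is unaffected so carries P and passed p to Kenji (pp), so Ines is Pp.
Every other individual is either homozygous by phenotype or has at least one consistent homozygous assignment, so the count is 3.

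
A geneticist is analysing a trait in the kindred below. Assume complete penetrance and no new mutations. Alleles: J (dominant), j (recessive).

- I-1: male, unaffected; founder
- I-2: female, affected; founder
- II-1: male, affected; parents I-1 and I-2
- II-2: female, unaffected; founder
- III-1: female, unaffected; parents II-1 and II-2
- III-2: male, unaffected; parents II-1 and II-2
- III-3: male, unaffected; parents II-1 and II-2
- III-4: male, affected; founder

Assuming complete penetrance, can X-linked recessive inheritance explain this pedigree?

A consistent assignment under X-linked recessive exists: I-1 X^J Y, I-2 X^j X^j, II-1 X^j Y, II-2 X^J X^J, III-1 X^J X^j, III-2 X^J Y, III-3 X^J Y, III-4 X^j Y.
In this assignment every recorded phenotype matches its genotype and every non-founder's genotype is obtainable from its parents' genotypes, so the pedigree is consistent.

Yes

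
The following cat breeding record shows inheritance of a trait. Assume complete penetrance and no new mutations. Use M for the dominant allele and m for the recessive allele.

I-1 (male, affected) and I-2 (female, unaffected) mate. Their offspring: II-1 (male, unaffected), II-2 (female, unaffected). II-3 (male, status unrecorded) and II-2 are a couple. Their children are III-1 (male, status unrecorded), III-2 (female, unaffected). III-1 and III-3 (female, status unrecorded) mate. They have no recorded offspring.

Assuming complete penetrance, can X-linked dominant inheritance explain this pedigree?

No

Under X-linked dominant, II-2 (unaffected, female) cannot arise from I-1 (affected) × I-2 (unaffected).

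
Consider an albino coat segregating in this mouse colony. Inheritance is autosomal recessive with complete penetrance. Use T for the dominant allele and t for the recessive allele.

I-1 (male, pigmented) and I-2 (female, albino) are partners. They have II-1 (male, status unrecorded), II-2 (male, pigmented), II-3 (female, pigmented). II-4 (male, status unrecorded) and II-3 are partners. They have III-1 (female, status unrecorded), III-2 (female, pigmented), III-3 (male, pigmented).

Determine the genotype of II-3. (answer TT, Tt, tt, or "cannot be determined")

From phenotype alone, II-3 is TT or Tt.
II-3 is pigmented so carries T and received t from I-2 (tt), so II-3 is Tt.

Tt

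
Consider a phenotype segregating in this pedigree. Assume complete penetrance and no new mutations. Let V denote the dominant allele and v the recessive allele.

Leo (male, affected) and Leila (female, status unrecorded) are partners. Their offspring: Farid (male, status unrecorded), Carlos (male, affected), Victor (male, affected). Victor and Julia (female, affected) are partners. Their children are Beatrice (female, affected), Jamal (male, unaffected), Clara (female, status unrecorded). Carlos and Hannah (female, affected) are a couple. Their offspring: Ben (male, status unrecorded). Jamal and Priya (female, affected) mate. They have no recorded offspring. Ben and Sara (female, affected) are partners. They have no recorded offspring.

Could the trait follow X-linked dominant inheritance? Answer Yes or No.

A consistent assignment under X-linked dominant exists: Leo X^V Y, Leila X^V X^V, Farid X^V Y, Carlos X^V Y, Victor X^V Y, Julia X^V X^v, Hannah X^V X^V, Beatrice X^V X^V, Jamal X^v Y, Clara X^V X^V, Priya X^V X^V, Ben X^V Y, Sara X^V X^V.
In this assignment every recorded phenotype matches its genotype and every non-founder's genotype is obtainable from its parents' genotypes, so the pedigree is consistent.

Yes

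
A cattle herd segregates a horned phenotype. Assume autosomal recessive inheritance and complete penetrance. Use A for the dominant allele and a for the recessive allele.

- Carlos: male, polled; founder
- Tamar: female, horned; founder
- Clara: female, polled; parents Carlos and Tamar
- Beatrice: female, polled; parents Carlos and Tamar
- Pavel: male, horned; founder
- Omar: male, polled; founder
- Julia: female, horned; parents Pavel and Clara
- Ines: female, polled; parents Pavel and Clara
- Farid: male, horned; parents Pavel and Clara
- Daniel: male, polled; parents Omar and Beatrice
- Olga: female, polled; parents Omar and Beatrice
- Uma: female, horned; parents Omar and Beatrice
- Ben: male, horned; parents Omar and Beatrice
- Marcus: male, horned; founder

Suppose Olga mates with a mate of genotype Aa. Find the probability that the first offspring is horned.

1/6

Omar is polled so carries A and passed a to Uma (aa), so Omar is Aa.
Beatrice is polled so carries A and received a from Tamar (aa), so Beatrice is Aa.
Olga is a polled offspring of Omar (Aa) × Beatrice (Aa), whose cross gives 1/4 AA : 1/2 Aa : 1/4 aa; conditioning on being polled, Olga is AA with probability 1/3, Aa with probability 2/3.
Summing over parental genotype combinations, P(offspring is horned) = 2/3·1/4 = 1/6.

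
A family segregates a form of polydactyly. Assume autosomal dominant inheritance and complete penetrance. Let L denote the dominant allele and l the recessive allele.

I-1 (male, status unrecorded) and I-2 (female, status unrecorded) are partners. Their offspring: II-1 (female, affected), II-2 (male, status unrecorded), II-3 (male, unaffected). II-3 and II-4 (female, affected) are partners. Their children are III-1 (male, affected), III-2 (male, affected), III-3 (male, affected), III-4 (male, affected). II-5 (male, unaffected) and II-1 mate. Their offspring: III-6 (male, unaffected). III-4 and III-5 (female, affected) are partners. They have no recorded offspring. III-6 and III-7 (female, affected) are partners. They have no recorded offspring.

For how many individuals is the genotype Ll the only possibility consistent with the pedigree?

Obligate heterozygotes: II-1 is affected so carries L and passed l to III-6 (ll), so II-1 is Ll; III-1 is affected so carries L and received l from II-3 (ll), so III-1 is Ll; III-2 is affected so carries L and received l from II-3 (ll), so III-2 is Ll; III-3 is affected so carries L and received l from II-3 (ll), so III-3 is Ll; III-4 is affected so carries L and received l from II-3 (ll), so III-4 is Ll.
Every other individual is either homozygous by phenotype or has at least one consistent homozygous assignment, so the count is 5.

5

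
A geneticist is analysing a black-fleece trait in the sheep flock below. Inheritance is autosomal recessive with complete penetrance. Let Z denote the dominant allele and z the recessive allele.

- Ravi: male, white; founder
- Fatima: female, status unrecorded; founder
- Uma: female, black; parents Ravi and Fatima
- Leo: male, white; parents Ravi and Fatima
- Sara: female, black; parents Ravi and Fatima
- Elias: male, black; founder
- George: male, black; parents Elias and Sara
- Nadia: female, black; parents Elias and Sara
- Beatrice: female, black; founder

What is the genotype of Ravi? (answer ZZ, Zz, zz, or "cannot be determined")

Zz

From phenotype alone, Ravi is ZZ or Zz.
Ravi is white so carries Z and passed z to Uma (zz), so Ravi is Zz.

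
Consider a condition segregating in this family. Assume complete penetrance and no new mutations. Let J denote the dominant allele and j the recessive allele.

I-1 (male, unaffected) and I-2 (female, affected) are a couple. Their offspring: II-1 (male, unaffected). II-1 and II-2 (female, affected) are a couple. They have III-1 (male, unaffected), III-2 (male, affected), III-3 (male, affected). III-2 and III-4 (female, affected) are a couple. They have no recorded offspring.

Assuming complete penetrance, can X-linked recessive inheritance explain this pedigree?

Under X-linked recessive, II-1 (unaffected, male) cannot arise from I-1 (unaffected) × I-2 (affected).

No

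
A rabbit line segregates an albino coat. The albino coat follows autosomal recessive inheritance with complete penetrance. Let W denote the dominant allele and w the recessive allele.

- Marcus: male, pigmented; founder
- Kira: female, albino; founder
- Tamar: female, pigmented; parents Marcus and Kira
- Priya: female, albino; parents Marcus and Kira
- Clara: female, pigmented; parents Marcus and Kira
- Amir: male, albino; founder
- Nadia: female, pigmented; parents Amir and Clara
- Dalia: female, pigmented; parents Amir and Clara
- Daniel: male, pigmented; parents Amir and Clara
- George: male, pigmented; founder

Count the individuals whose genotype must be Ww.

6

Obligate heterozygotes: Marcus is pigmented so carries W and passed w to Priya (ww), so Marcus is Ww; Tamar is pigmented so carries W and received w from Kira (ww), so Tamar is Ww; Clara is pigmented so carries W and received w from Kira (ww), so Clara is Ww; Nadia is pigmented so carries W and received w from Amir (ww), so Nadia is Ww; Dalia is pigmented so carries W and received w from Amir (ww), so Dalia is Ww; Daniel is pigmented so carries W and received w from Amir (ww), so Daniel is Ww.
Every other individual is either homozygous by phenotype or has at least one consistent homozygous assignment, so the count is 6.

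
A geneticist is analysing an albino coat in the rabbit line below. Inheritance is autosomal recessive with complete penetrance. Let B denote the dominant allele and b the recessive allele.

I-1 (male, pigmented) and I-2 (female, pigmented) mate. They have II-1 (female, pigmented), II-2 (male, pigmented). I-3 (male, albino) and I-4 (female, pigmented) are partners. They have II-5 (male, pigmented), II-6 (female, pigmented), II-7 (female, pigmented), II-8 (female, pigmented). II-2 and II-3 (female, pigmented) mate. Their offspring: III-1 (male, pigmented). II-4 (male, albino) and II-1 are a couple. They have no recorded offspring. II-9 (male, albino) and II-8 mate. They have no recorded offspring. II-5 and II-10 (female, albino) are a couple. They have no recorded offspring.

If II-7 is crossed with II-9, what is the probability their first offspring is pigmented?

1/2

II-7 is pigmented so carries B and received b from I-3 (bb), so II-7 is Bb.
II-9 is albino, so II-9 is bb.
The cross gives 1/2 Bb : 1/2 bb, so P(offspring is pigmented) = 1/2.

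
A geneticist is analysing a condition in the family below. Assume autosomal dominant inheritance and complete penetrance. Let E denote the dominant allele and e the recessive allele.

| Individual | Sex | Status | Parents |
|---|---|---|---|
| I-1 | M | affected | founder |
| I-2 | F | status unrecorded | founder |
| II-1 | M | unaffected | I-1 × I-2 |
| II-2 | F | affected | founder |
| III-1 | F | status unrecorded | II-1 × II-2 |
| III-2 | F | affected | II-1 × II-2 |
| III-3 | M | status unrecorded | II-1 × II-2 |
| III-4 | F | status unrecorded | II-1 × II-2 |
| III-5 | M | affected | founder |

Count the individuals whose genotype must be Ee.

2

Obligate heterozygotes: I-1 is affected so carries E and passed e to II-1 (ee), so I-1 is Ee; III-2 is affected so carries E and received e from II-1 (ee), so III-2 is Ee.
Every other individual is either homozygous by phenotype or has at least one consistent homozygous assignment, so the count is 2.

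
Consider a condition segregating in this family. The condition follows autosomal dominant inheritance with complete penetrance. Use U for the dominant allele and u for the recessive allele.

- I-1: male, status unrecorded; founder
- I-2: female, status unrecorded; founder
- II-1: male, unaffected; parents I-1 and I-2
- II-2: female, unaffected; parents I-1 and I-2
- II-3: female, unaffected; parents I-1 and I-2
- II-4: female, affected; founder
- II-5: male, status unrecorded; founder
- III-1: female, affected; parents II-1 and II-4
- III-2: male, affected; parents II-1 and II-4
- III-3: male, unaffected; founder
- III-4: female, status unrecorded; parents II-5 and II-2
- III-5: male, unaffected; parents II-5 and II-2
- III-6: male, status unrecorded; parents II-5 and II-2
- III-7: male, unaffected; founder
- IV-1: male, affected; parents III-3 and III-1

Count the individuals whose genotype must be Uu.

3

Obligate heterozygotes: III-1 is affected so carries U and received u from II-1 (uu), so III-1 is Uu; III-2 is affected so carries U and received u from II-1 (uu), so III-2 is Uu; IV-1 is affected so carries U and received u from III-3 (uu), so IV-1 is Uu.
Every other individual is either homozygous by phenotype or has at least one consistent homozygous assignment, so the count is 3.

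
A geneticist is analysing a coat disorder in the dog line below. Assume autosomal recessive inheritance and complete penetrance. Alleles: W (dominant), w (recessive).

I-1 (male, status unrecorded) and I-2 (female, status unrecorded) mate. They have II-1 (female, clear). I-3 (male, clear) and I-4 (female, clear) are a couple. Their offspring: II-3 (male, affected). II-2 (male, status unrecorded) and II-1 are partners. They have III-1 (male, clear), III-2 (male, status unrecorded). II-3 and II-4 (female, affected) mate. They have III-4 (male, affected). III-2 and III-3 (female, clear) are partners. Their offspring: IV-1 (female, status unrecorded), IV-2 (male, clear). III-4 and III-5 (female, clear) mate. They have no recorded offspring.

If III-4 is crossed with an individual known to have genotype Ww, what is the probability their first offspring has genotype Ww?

1/2

III-4 is affected, so III-4 is ww.
The cross gives 1/2 Ww : 1/2 ww, so P(offspring has genotype Ww) = 1/2.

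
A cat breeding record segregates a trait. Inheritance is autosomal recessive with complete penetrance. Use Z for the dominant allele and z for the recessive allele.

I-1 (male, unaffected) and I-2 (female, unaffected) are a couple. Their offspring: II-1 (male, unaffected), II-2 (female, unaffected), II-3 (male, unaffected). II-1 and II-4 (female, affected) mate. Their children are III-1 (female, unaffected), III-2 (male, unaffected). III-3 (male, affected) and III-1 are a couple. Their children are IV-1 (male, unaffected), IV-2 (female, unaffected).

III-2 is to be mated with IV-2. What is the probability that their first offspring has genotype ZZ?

III-2 is unaffected so carries Z and received z from II-4 (zz), so III-2 is Zz.
IV-2 is unaffected so carries Z and received z from III-3 (zz), so IV-2 is Zz.
The cross gives 1/4 ZZ : 1/2 Zz : 1/4 zz, so P(offspring has genotype ZZ) = 1/4.

1/4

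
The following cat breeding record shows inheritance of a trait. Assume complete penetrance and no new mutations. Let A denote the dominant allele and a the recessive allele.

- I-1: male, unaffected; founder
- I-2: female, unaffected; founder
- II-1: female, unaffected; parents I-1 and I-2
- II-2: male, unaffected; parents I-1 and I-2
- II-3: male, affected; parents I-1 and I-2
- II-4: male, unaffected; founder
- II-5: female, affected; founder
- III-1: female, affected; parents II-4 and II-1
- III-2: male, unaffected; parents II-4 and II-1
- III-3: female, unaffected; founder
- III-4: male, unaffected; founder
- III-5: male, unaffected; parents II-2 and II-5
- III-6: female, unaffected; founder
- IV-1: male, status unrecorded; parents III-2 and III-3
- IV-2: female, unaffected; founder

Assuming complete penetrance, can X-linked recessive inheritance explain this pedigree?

Under X-linked recessive, III-1 (affected, female) cannot arise from II-4 (unaffected) × II-1 (unaffected).

No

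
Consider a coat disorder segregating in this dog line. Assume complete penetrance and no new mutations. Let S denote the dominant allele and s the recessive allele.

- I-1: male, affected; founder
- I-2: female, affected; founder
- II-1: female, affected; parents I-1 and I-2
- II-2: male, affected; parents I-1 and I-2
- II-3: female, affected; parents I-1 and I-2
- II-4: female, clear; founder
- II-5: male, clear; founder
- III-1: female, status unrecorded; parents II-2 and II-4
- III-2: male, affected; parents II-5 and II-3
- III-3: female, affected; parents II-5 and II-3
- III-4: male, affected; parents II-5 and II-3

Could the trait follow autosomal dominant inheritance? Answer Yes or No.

A consistent assignment under autosomal dominant exists: I-1 SS, I-2 SS, II-1 SS, II-2 SS, II-3 SS, II-4 ss, II-5 ss, III-1 Ss, III-2 Ss, III-3 Ss, III-4 Ss.
In this assignment every recorded phenotype matches its genotype and every non-founder's genotype is obtainable from its parents' genotypes, so the pedigree is consistent.

Yes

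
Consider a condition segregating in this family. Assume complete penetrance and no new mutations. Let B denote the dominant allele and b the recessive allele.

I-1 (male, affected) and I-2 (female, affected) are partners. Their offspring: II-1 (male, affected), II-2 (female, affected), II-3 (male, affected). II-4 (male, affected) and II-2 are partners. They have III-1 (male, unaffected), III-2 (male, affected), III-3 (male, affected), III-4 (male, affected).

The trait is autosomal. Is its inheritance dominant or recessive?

dominant

II-4 and II-2 are both affected yet have an unaffected child III-1. Under a recessive model two affected parents are homozygous and every child would be affected, so the trait cannot be recessive.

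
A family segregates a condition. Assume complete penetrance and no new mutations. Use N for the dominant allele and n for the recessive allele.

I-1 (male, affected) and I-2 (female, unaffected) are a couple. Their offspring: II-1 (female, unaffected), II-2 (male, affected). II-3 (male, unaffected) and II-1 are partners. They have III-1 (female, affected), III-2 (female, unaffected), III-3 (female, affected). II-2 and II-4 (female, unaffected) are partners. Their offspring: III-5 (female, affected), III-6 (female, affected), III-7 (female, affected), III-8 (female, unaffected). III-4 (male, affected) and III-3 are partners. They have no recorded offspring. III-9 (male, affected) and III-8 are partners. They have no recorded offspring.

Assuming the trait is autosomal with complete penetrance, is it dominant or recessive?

II-3 and II-1 are both unaffected yet have an affected child III-1. Under dominance, an affected child requires at least one affected parent, so the trait cannot be dominant.

recessive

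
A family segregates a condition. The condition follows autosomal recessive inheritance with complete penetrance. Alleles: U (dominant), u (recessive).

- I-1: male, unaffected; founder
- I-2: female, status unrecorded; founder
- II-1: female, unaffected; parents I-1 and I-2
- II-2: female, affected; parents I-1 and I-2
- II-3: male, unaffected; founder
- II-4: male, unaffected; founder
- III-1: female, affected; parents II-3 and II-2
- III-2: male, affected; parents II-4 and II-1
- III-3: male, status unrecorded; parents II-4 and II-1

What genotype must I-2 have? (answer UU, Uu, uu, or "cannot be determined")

I-2's phenotype is unrecorded, and no parent or child forces a single allele at both positions; consistent genotype assignments exist with I-2 as Uu or uu.

cannot be determined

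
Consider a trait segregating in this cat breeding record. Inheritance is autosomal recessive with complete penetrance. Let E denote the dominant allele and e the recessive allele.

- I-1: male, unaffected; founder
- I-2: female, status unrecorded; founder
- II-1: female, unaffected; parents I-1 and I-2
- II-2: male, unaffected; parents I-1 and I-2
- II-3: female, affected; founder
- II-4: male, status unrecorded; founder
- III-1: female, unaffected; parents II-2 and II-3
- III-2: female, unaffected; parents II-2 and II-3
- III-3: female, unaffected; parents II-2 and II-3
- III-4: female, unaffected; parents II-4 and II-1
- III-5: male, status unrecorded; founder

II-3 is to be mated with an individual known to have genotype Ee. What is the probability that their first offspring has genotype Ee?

1/2

II-3 is affected, so II-3 is ee.
The cross gives 1/2 Ee : 1/2 ee, so P(offspring has genotype Ee) = 1/2.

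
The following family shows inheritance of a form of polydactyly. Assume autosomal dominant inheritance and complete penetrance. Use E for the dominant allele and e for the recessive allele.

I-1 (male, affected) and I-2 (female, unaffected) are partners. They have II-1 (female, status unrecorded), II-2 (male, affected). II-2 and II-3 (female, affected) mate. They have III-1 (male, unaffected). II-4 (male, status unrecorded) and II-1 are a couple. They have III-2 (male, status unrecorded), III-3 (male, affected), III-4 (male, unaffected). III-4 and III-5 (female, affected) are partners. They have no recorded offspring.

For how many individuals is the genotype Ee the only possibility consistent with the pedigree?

2

Obligate heterozygotes: II-2 is affected so carries E and received e from I-2 (ee), so II-2 is Ee; II-3 is affected so carries E and passed e to III-1 (ee), so II-3 is Ee.
Every other individual is either homozygous by phenotype or has at least one consistent homozygous assignment, so the count is 2.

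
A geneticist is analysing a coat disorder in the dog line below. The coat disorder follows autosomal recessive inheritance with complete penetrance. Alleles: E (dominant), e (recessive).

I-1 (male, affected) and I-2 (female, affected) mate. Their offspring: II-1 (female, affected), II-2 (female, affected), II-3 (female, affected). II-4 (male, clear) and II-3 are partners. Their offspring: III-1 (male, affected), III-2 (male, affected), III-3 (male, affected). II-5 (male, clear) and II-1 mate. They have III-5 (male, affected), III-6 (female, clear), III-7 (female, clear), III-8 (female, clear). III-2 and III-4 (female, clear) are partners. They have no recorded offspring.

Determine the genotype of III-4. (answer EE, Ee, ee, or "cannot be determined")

III-4's phenotype allows EE or Ee, and no parent or child forces a single allele at both positions; consistent genotype assignments exist with III-4 as EE or Ee.

cannot be determined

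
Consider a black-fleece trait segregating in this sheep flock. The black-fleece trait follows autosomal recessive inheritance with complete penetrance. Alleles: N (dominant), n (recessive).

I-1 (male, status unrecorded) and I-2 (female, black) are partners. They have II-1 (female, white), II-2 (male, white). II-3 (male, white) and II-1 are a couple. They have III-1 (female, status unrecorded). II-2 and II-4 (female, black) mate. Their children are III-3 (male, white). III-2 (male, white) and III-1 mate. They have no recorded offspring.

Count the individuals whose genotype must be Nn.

Obligate heterozygotes: II-1 is white so carries N and received n from I-2 (nn), so II-1 is Nn; II-2 is white so carries N and received n from I-2 (nn), so II-2 is Nn; III-3 is white so carries N and received n from II-4 (nn), so III-3 is Nn.
Every other individual is either homozygous by phenotype or has at least one consistent homozygous assignment, so the count is 3.

3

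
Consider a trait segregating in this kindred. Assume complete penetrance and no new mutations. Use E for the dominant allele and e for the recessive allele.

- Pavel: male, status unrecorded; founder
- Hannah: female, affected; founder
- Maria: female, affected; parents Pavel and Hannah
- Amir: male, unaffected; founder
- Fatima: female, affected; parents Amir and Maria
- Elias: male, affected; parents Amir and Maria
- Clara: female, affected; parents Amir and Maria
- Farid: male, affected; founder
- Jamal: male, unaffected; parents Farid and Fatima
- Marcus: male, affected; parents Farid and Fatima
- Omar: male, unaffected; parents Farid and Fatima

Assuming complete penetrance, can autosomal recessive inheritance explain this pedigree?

Under autosomal recessive, Jamal (unaffected, male) cannot arise from Farid (affected) × Fatima (affected).

No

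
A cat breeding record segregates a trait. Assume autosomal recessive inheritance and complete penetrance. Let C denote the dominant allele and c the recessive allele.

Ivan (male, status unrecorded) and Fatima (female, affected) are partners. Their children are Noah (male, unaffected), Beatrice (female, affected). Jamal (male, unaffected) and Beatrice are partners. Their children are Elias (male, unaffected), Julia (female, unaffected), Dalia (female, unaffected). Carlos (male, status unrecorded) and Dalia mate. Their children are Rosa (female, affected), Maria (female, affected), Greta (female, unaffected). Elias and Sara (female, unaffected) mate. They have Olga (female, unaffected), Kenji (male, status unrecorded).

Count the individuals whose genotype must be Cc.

5

Obligate heterozygotes: Ivan passed C to Noah (Cc, whose c came from Fatima) and passed c to Beatrice (cc), so Ivan is Cc; Noah is unaffected so carries C and received c from Fatima (cc), so Noah is Cc; Elias is unaffected so carries C and received c from Beatrice (cc), so Elias is Cc; Julia is unaffected so carries C and received c from Beatrice (cc), so Julia is Cc; Dalia is unaffected so carries C and received c from Beatrice (cc), so Dalia is Cc.
Every other individual is either homozygous by phenotype or has at least one consistent homozygous assignment, so the count is 5.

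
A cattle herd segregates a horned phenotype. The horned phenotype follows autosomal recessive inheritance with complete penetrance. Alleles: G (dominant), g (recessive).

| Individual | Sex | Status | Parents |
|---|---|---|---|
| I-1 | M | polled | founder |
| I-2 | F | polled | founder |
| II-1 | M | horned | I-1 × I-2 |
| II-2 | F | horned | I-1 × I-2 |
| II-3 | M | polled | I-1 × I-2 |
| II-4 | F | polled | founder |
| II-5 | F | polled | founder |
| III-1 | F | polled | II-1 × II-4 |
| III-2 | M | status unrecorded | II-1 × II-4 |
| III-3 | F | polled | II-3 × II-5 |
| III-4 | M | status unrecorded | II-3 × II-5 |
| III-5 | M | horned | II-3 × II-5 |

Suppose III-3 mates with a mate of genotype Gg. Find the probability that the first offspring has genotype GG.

1/3

II-3 is polled so carries G and passed g to III-5 (gg), so II-3 is Gg.
II-5 is polled so carries G and passed g to III-5 (gg), so II-5 is Gg.
III-3 is a polled offspring of II-3 (Gg) × II-5 (Gg), whose cross gives 1/4 GG : 1/2 Gg : 1/4 gg; conditioning on being polled, III-3 is GG with probability 1/3, Gg with probability 2/3.
Summing over parental genotype combinations, P(offspring has genotype GG) = 1/3·1/2 + 2/3·1/4 = 1/3.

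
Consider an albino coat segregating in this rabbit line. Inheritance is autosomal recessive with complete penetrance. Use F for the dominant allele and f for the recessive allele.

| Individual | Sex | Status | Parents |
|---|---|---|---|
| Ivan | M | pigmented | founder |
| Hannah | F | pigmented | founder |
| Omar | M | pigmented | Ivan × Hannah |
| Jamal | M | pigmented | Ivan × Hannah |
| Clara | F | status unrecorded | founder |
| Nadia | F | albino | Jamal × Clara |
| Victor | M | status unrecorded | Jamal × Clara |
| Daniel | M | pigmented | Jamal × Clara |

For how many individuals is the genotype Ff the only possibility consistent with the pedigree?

Obligate heterozygotes: Jamal is pigmented so carries F and passed f to Nadia (ff), so Jamal is Ff.
Every other individual is either homozygous by phenotype or has at least one consistent homozygous assignment, so the count is 1.

1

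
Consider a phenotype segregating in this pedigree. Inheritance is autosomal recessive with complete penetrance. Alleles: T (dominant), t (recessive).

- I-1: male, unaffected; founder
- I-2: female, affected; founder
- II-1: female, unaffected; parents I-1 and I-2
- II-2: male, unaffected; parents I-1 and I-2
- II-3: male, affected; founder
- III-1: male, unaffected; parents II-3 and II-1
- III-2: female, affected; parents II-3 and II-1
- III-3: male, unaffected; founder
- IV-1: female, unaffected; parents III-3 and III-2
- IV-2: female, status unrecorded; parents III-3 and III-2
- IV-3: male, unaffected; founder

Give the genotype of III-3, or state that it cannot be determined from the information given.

III-3's phenotype allows TT or Tt, and no parent or child forces a single allele at both positions; consistent genotype assignments exist with III-3 as TT or Tt.

cannot be determined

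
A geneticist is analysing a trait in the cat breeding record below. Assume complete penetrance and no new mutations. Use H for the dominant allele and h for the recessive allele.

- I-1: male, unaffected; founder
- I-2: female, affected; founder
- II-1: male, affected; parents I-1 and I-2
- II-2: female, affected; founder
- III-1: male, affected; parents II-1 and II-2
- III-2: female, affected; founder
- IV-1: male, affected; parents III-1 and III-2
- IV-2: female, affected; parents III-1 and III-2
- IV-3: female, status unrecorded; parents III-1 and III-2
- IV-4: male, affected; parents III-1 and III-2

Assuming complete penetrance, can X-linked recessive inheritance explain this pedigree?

Yes

A consistent assignment under X-linked recessive exists: I-1 X^H Y, I-2 X^h X^h, II-1 X^h Y, II-2 X^h X^h, III-1 X^h Y, III-2 X^h X^h, IV-1 X^h Y, IV-2 X^h X^h, IV-3 X^h X^h, IV-4 X^h Y.
In this assignment every recorded phenotype matches its genotype and every non-founder's genotype is obtainable from its parents' genotypes, so the pedigree is consistent.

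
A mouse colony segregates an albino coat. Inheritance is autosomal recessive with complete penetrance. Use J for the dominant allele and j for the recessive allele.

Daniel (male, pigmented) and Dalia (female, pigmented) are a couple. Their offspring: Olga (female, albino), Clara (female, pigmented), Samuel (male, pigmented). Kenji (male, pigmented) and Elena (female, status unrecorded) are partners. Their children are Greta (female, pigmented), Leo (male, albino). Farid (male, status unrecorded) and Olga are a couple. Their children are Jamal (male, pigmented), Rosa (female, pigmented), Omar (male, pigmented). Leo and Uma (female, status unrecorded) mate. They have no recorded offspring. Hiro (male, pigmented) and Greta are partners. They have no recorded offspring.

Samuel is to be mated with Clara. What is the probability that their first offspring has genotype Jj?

4/9

Daniel is pigmented so carries J and passed j to Olga (jj), so Daniel is Jj.
Dalia is pigmented so carries J and passed j to Olga (jj), so Dalia is Jj.
Samuel is a pigmented offspring of Daniel (Jj) × Dalia (Jj), whose cross gives 1/4 JJ : 1/2 Jj : 1/4 jj; conditioning on being pigmented, Samuel is JJ with probability 1/3, Jj with probability 2/3.
Clara is a pigmented offspring of Daniel (Jj) × Dalia (Jj), whose cross gives 1/4 JJ : 1/2 Jj : 1/4 jj; conditioning on being pigmented, Clara is JJ with probability 1/3, Jj with probability 2/3.
Summing over parental genotype combinations, P(offspring has genotype Jj) = 2/9·1/2 + 2/9·1/2 + 4/9·1/2 = 4/9.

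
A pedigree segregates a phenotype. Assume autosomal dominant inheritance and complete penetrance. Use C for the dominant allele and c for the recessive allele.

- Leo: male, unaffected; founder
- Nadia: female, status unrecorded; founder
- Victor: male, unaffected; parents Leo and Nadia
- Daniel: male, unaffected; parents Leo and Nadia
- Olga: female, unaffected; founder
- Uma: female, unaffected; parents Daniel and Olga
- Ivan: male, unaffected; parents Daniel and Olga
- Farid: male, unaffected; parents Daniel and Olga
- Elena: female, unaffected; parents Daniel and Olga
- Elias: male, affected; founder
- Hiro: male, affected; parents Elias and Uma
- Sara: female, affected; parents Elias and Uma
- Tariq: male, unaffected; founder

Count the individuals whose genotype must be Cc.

Obligate heterozygotes: Hiro is affected so carries C and received c from Uma (cc), so Hiro is Cc; Sara is affected so carries C and received c from Uma (cc), so Sara is Cc.
Every other individual is either homozygous by phenotype or has at least one consistent homozygous assignment, so the count is 2.

2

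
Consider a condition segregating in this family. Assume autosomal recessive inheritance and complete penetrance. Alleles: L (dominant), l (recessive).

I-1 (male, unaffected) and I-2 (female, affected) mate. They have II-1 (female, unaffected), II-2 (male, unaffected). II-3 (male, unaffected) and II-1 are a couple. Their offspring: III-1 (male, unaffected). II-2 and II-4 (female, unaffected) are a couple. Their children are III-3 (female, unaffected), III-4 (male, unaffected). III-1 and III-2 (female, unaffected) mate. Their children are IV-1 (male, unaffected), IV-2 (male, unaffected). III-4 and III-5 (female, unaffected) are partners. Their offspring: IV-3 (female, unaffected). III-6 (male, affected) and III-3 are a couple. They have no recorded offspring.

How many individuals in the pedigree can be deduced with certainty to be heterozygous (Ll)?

Obligate heterozygotes: II-1 is unaffected so carries L and received l from I-2 (ll), so II-1 is Ll; II-2 is unaffected so carries L and received l from I-2 (ll), so II-2 is Ll.
Every other individual is either homozygous by phenotype or has at least one consistent homozygous assignment, so the count is 2.

2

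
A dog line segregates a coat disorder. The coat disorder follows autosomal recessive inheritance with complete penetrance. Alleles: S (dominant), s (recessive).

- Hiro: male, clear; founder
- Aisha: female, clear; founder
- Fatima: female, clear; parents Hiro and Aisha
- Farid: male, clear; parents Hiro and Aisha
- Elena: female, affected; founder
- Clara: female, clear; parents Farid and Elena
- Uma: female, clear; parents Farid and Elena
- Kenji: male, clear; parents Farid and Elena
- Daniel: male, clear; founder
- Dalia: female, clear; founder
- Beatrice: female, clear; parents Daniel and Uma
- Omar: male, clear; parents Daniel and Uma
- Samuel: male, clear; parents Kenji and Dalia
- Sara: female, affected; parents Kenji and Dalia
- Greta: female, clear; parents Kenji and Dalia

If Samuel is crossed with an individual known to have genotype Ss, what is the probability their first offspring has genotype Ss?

Kenji is clear so carries S and received s from Elena (ss), so Kenji is Ss.
Dalia is clear so carries S and passed s to Sara (ss), so Dalia is Ss.
Samuel is a clear offspring of Kenji (Ss) × Dalia (Ss), whose cross gives 1/4 SS : 1/2 Ss : 1/4 ss; conditioning on being clear, Samuel is SS with probability 1/3, Ss with probability 2/3.
Summing over parental genotype combinations, P(offspring has genotype Ss) = 1/3·1/2 + 2/3·1/2 = 1/2.

1/2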